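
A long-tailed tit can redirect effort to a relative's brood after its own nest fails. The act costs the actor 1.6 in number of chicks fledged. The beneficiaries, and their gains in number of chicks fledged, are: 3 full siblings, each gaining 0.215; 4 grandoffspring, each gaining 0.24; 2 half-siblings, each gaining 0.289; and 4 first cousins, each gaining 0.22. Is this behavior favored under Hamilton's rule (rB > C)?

No

Hamilton's rule: the trait is favored when the sum of r·B over every recipient exceeds the actor's cost C.
r to a full sibling = 0.5 (full sibs share both parents — two paths of length 2: r = 2·(1/2)^2 = 1/2).
r to a grandoffspring = 1/4 (two parent–offspring links: r = (1/2)^2 = 1/4).
r to a half-sibling = 0.25 (half-sibs share one parent — one path of length 2: r = (1/2)^2 = 1/4).
r to a first cousin = 0.125 (first cousins share one grandparent pair — two paths of length 4: r = 2·(1/2)^4 = 1/8).
Summing one r·B term per recipient: 3·0.5·0.215 + 4·0.25·0.24 + 2·0.25·0.289 + 4·0.125·0.22 = 0.817.
0.817 < 1.6: the indirect benefit is less than the cost.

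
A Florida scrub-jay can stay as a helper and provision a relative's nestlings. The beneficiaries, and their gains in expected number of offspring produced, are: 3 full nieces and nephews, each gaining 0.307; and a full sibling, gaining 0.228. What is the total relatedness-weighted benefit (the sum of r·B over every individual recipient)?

0.34425

r to a full niece or nephew = 0.25 (full aunt/uncle↔niece/nephew: two paths of length 3 through the shared grandparent pair: r = 2·(1/2)^3 = 1/4).
r to a full sibling = 1/2 (full sibs share both parents — two paths of length 2: r = 2·(1/2)^2 = 1/2).
Summing one r·B term per recipient: 3·0.25·0.307 + 1·0.5·0.228 = 0.34425.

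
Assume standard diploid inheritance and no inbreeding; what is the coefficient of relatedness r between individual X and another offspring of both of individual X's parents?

Each parent–offspring link contributes a factor of 1/2, and independent paths through distinct common ancestors add.
Full sibs share both parents — two paths of length 2: r = 2·(1/2)^2 = 1/2.

0.5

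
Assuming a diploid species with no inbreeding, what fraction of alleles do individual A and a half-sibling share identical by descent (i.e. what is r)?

Half-sibs share one parent — one path of length 2: r = (1/2)^2 = 1/4.

0.25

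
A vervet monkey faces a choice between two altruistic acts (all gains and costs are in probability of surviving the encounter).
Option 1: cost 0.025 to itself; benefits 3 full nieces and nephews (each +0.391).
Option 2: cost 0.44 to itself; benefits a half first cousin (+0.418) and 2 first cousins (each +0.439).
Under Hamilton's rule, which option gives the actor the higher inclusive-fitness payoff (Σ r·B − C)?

Option 1: r to a full niece or nephew = 0.25.
Option 1: Σ r·B − C = (3·0.25·0.391) − 0.025 = 0.26825.
Option 2: r to a half first cousin = 0.0625.
Option 2: r to a first cousin = 0.125.
Option 2: Σ r·B − C = (1·0.0625·0.418 + 2·0.125·0.439) − 0.44 = -0.304125.
Option 1 has the higher net inclusive-fitness payoff.

Option 1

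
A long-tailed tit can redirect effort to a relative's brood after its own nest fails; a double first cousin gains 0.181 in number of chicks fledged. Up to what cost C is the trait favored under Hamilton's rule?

0.04525

r to a double first cousin = 0.25 (double first cousins share both grandparent pairs — four paths of length 4: r = 4·(1/2)^4 = 1/4).
Hamilton's rule: n·r·B > C, so the trait is favored while C < n·r·B = 1·0.25·0.181 = 0.04525.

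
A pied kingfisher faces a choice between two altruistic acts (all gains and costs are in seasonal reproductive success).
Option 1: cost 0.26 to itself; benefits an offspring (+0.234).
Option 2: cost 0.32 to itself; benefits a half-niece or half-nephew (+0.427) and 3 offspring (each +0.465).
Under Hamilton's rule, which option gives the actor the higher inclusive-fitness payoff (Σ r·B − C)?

Option 2

Option 1: r to an offspring = 0.5.
Option 1: Σ r·B − C = (1·0.5·0.234) − 0.26 = -0.143.
Option 2: r to a half-niece or half-nephew = 0.125.
Option 2: r to an offspring = 0.5.
Option 2: Σ r·B − C = (1·0.125·0.427 + 3·0.5·0.465) − 0.32 = 0.430875.
Option 2 has the higher net inclusive-fitness payoff.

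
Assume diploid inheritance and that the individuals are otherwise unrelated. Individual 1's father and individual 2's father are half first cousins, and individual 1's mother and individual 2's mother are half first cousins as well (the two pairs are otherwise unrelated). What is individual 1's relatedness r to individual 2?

Wright's path rule: contributions from independent ancestry routes add.
Individual 1 and individual 2 are related in two ways: half second cousins through their fathers (r = 1/64) and half second cousins through their mothers (r = 1/64).
r = 1/64 + 1/64 = 1/32 = 0.03125.

0.03125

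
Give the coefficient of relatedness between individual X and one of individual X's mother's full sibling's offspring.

Each parent–offspring link contributes a factor of 1/2, and independent paths through distinct common ancestors add.
First cousins share one grandparent pair — two paths of length 4: r = 2·(1/2)^4 = 1/8.

0.125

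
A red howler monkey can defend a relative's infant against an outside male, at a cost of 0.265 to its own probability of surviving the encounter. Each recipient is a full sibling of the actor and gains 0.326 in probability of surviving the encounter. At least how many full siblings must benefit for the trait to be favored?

r to a full sibling = 1/2 (full sibs share both parents — two paths of length 2: r = 2·(1/2)^2 = 1/2).
Hamilton's rule: n·r·B > C  ⇒  n > C/(r·B) = 0.265/(0.5·0.326) = 1.626.
The smallest integer exceeding 1.626 is 2.

2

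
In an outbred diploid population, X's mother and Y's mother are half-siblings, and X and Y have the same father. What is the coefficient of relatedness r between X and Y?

With two independent routes of shared ancestry, r is the sum of the two contributions.
X and Y are related in two ways: half first cousins through their mothers (r = 1/16) and half-sibs through their shared father (r = 1/4).
r = 1/16 + 1/4 = 5/16 = 0.3125.

0.3125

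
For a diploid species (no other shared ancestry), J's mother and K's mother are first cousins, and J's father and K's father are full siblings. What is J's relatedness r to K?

0.15625

With two independent routes of shared ancestry, r is the sum of the two contributions.
J and K are related in two ways: second cousins through their mothers (r = 1/32) and first cousins through their fathers (r = 1/8).
r = 1/32 + 1/8 = 0.15625.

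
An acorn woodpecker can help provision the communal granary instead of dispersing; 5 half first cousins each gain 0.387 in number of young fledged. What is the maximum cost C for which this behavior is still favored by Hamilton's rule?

r to a half first cousin = 0.0625 (half first cousins share one grandparent — one path of length 4: r = (1/2)^4 = 1/16).
Hamilton's rule: n·r·B > C, so the trait is favored while C < n·r·B = 5·0.0625·0.387 = 0.1209375.

0.1209375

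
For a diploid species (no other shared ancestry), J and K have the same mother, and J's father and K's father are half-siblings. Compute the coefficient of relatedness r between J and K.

0.3125

Relatedness sums over independent paths through distinct common ancestors.
J and K are related in two ways: half-sibs through their shared mother (r = 1/4) and half first cousins through their fathers (r = 1/16).
r = 1/4 + 1/16 = 0.3125.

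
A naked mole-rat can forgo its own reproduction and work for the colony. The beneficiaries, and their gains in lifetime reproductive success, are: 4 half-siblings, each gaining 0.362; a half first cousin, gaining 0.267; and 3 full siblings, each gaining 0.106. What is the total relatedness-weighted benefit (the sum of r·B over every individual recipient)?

0.5376875

r to a half-sibling = 1/4 (half-sibs share one parent — one path of length 2: r = (1/2)^2 = 1/4).
r to a half first cousin = 1/16 (half first cousins share one grandparent — one path of length 4: r = (1/2)^4 = 1/16).
r to a full sibling = 1/2 (full sibs share both parents — two paths of length 2: r = 2·(1/2)^2 = 1/2).
Summing one r·B term per recipient: 4·0.25·0.362 + 1·0.0625·0.267 + 3·0.5·0.106 = 0.5376875.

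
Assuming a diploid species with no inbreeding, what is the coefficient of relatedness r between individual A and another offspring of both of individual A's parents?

0.5

Each parent–offspring link contributes a factor of 1/2, and independent paths through distinct common ancestors add.
Full sibs share both parents — two paths of length 2: r = 2·(1/2)^2 = 1/2.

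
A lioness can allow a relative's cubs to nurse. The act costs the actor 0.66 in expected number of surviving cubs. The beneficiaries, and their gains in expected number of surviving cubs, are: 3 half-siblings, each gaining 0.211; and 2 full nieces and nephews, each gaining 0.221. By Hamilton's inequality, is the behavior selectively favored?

No

Hamilton's rule: the trait is favored when the sum of r·B over every recipient exceeds the actor's cost C.
r to a half-sibling = 1/4 (half-sibs share one parent — one path of length 2: r = (1/2)^2 = 1/4).
r to a full niece or nephew = 0.25 (full aunt/uncle↔niece/nephew: two paths of length 3 through the shared grandparent pair: r = 2·(1/2)^3 = 1/4).
Summing one r·B term per recipient: 3·0.25·0.211 + 2·0.25·0.221 = 0.26875.
0.26875 < 0.66: the indirect benefit is less than the cost.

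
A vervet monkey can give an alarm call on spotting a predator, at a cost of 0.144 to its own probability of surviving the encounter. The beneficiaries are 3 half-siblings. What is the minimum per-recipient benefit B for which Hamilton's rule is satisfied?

r to a half-sibling = 1/4 (half-sibs share one parent — one path of length 2: r = (1/2)^2 = 1/4).
Hamilton's rule with n recipients of equal r: n·r·B > C, so B > C/(n·r) = 0.144/(3·0.25) = 0.192.

0.192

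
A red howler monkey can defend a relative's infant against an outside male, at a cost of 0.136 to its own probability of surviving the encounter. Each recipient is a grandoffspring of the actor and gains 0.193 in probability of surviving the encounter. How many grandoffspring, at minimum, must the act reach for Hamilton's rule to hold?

3

r to a grandoffspring = 0.25 (two parent–offspring links: r = (1/2)^2 = 1/4).
Hamilton's rule: n·r·B > C  ⇒  n > C/(r·B) = 0.136/(0.25·0.193) = 2.819.
The smallest integer exceeding 2.819 is 3.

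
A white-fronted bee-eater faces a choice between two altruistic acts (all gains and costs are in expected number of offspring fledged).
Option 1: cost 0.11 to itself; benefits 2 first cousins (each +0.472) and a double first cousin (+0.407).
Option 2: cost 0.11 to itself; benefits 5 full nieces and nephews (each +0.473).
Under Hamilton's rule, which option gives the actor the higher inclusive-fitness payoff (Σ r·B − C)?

Option 1: r to a first cousin = 0.125.
Option 1: r to a double first cousin = 0.25.
Option 1: Σ r·B − C = (2·0.125·0.472 + 1·0.25·0.407) − 0.11 = 0.10975.
Option 2: r to a full niece or nephew = 0.25.
Option 2: Σ r·B − C = (5·0.25·0.473) − 0.11 = 0.48125.
Option 2 has the higher net inclusive-fitness payoff.

Option 2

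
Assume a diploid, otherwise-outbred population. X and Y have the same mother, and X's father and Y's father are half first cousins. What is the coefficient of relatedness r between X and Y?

Relatedness sums over independent paths through distinct common ancestors.
X and Y are related in two ways: half-sibs through their shared mother (r = 1/4) and half second cousins through their fathers (r = 1/64).
r = 1/4 + 1/64 = 17/64 = 0.265625.

0.265625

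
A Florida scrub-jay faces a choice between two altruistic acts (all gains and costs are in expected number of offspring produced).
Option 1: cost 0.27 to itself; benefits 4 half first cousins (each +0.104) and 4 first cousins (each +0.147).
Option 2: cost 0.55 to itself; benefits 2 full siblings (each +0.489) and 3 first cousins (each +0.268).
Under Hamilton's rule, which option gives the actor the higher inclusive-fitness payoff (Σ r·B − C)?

Option 2

Option 1: r to a half first cousin = 0.0625.
Option 1: r to a first cousin = 0.125.
Option 1: Σ r·B − C = (4·0.0625·0.104 + 4·0.125·0.147) − 0.27 = -0.1705.
Option 2: r to a full sibling = 0.5.
Option 2: r to a first cousin = 0.125.
Option 2: Σ r·B − C = (2·0.5·0.489 + 3·0.125·0.268) − 0.55 = 0.0395.
Option 2 has the higher net inclusive-fitness payoff.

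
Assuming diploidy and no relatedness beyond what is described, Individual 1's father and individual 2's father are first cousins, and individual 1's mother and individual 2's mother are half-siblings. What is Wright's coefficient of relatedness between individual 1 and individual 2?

Wright's path rule: contributions from independent ancestry routes add.
Individual 1 and individual 2 are related in two ways: second cousins through their fathers (r = 1/32) and half first cousins through their mothers (r = 1/16).
r = 1/32 + 1/16 = 3/32 = 0.09375.

0.09375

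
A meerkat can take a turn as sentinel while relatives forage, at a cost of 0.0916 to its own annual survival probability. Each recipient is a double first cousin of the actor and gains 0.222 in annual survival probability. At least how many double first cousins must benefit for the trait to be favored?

2

r to a double first cousin = 0.25 (double first cousins share both grandparent pairs — four paths of length 4: r = 4·(1/2)^4 = 1/4).
Hamilton's rule: n·r·B > C  ⇒  n > C/(r·B) = 0.0916/(0.25·0.222) = 1.65.
The smallest integer exceeding 1.65 is 2.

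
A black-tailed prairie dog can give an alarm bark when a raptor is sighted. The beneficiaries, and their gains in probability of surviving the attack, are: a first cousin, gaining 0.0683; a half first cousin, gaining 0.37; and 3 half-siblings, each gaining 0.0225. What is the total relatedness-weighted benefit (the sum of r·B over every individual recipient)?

0.0485375

r to a first cousin = 1/8 (first cousins share one grandparent pair — two paths of length 4: r = 2·(1/2)^4 = 1/8).
r to a half first cousin = 0.0625 (half first cousins share one grandparent — one path of length 4: r = (1/2)^4 = 1/16).
r to a half-sibling = 0.25 (half-sibs share one parent — one path of length 2: r = (1/2)^2 = 1/4).
Summing one r·B term per recipient: 1·0.125·0.0683 + 1·0.0625·0.37 + 3·0.25·0.0225 = 0.0485375.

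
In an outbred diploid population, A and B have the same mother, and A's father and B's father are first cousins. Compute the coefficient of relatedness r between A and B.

0.28125

Independent pedigree routes through distinct common ancestors add.
A and B are related in two ways: half-sibs through their shared mother (r = 1/4) and second cousins through their fathers (r = 1/32).
r = 1/4 + 1/32 = 0.28125.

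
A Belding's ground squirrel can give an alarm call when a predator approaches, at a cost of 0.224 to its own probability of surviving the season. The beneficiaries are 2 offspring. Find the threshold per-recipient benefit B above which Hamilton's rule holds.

r to an offspring = 0.5 (one parent–offspring link: r = (1/2)^1 = 1/2).
Hamilton's rule with n recipients of equal r: n·r·B > C, so B > C/(n·r) = 0.224/(2·0.5) = 0.224.

0.224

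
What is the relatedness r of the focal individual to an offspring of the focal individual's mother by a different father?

0.25

Each parent–offspring link contributes a factor of 1/2, and independent paths through distinct common ancestors add.
Half-sibs share one parent — one path of length 2: r = (1/2)^2 = 1/4.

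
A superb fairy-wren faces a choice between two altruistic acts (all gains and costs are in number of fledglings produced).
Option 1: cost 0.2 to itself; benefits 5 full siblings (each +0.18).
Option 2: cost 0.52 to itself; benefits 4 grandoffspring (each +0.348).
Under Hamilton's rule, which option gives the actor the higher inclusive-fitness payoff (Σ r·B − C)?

Option 1: r to a full sibling = 0.5.
Option 1: Σ r·B − C = (5·0.5·0.18) − 0.2 = 0.25.
Option 2: r to a grandoffspring = 0.25.
Option 2: Σ r·B − C = (4·0.25·0.348) − 0.52 = -0.172.
Option 1 has the higher net inclusive-fitness payoff.

Option 1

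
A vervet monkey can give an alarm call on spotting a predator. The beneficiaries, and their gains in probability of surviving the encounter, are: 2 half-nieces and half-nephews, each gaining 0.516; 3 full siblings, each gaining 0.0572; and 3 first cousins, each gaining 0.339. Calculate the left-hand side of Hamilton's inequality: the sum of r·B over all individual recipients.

0.341925

r to a half-niece or half-nephew = 0.125 (half-aunt/uncle↔niece/nephew: one path of length 3: r = (1/2)^3 = 1/8).
r to a full sibling = 0.5 (full sibs share both parents — two paths of length 2: r = 2·(1/2)^2 = 1/2).
r to a first cousin = 1/8 (first cousins share one grandparent pair — two paths of length 4: r = 2·(1/2)^4 = 1/8).
Summing one r·B term per recipient: 2·0.125·0.516 + 3·0.5·0.0572 + 3·0.125·0.339 = 0.341925.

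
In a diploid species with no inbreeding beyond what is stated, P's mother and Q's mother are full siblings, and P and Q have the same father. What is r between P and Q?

0.375

Wright's path rule: contributions from independent ancestry routes add.
P and Q are related in two ways: first cousins through their mothers (r = 1/8) and half-sibs through their shared father (r = 1/4).
r = 1/8 + 1/4 = 3/8 = 0.375.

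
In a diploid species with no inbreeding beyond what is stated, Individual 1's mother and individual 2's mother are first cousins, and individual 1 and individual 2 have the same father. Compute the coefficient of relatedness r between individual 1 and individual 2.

0.28125

Independent pedigree routes through distinct common ancestors add.
Individual 1 and individual 2 are related in two ways: second cousins through their mothers (r = 1/32) and half-sibs through their shared father (r = 1/4).
r = 1/32 + 1/4 = 0.28125.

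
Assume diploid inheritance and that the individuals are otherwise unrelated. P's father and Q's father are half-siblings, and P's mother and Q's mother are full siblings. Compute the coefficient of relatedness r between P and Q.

Independent pedigree routes through distinct common ancestors add.
P and Q are related in two ways: half first cousins through their fathers (r = 1/16) and first cousins through their mothers (r = 1/8).
r = 1/16 + 1/8 = 3/16 = 0.1875.

0.1875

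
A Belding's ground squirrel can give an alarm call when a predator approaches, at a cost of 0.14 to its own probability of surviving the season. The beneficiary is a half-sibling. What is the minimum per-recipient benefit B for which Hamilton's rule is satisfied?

r to a half-sibling = 1/4 (half-sibs share one parent — one path of length 2: r = (1/2)^2 = 1/4).
Hamilton's rule with n recipients of equal r: n·r·B > C, so B > C/(n·r) = 0.14/(1·0.25) = 0.56.

0.56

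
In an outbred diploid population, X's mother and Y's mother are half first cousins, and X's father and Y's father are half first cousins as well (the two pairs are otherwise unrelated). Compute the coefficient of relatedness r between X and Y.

0.03125

Independent pedigree routes through distinct common ancestors add.
X and Y are related in two ways: half second cousins through their mothers (r = 1/64) and half second cousins through their fathers (r = 1/64).
r = 1/64 + 1/64 = 1/32 = 0.03125.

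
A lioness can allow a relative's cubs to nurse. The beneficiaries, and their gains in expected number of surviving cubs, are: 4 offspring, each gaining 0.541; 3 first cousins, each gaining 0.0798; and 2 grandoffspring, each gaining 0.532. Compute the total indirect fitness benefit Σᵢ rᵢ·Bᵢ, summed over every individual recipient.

1.377925

r to an offspring = 1/2 (one parent–offspring link: r = (1/2)^1 = 1/2).
r to a first cousin = 0.125 (first cousins share one grandparent pair — two paths of length 4: r = 2·(1/2)^4 = 1/8).
r to a grandoffspring = 1/4 (two parent–offspring links: r = (1/2)^2 = 1/4).
Summing one r·B term per recipient: 4·0.5·0.541 + 3·0.125·0.0798 + 2·0.25·0.532 = 1.377925.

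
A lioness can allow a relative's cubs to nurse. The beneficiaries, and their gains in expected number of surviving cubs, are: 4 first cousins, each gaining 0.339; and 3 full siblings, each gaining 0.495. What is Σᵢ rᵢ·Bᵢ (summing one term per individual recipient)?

0.912

r to a first cousin = 0.125 (first cousins share one grandparent pair — two paths of length 4: r = 2·(1/2)^4 = 1/8).
r to a full sibling = 1/2 (full sibs share both parents — two paths of length 2: r = 2·(1/2)^2 = 1/2).
Summing one r·B term per recipient: 4·0.125·0.339 + 3·0.5·0.495 = 0.912.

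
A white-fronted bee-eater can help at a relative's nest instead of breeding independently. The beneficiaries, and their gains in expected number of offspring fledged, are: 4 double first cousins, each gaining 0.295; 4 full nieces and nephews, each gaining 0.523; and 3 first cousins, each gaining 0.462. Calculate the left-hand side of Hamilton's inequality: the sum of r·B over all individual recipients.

0.99125

r to a double first cousin = 0.25 (double first cousins share both grandparent pairs — four paths of length 4: r = 4·(1/2)^4 = 1/4).
r to a full niece or nephew = 0.25 (full aunt/uncle↔niece/nephew: two paths of length 3 through the shared grandparent pair: r = 2·(1/2)^3 = 1/4).
r to a first cousin = 1/8 (first cousins share one grandparent pair — two paths of length 4: r = 2·(1/2)^4 = 1/8).
Summing one r·B term per recipient: 4·0.25·0.295 + 4·0.25·0.523 + 3·0.125·0.462 = 0.99125.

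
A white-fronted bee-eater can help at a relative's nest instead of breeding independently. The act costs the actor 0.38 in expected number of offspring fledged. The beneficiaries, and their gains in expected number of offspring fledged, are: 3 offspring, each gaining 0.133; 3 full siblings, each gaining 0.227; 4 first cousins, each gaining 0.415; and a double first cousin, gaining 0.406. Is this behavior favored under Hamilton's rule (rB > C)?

Yes

Hamilton's rule: the trait is favored when the sum of r·B over every recipient exceeds the actor's cost C.
r to an offspring = 0.5 (one parent–offspring link: r = (1/2)^1 = 1/2).
r to a full sibling = 0.5 (full sibs share both parents — two paths of length 2: r = 2·(1/2)^2 = 1/2).
r to a first cousin = 0.125 (first cousins share one grandparent pair — two paths of length 4: r = 2·(1/2)^4 = 1/8).
r to a double first cousin = 1/4 (double first cousins share both grandparent pairs — four paths of length 4: r = 4·(1/2)^4 = 1/4).
Summing one r·B term per recipient: 3·0.5·0.133 + 3·0.5·0.227 + 4·0.125·0.415 + 1·0.25·0.406 = 0.849.
0.849 > 0.38: the indirect benefit exceeds the cost.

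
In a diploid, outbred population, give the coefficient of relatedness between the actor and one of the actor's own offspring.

Each parent–offspring link contributes a factor of 1/2, and independent paths through distinct common ancestors add.
One parent–offspring link: r = (1/2)^1 = 1/2.

0.5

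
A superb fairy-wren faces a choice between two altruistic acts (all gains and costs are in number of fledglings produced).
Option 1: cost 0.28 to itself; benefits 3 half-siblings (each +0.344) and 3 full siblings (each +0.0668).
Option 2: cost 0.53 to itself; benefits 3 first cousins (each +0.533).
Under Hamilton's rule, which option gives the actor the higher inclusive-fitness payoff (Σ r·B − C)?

Option 1: r to a half-sibling = 0.25.
Option 1: r to a full sibling = 0.5.
Option 1: Σ r·B − C = (3·0.25·0.344 + 3·0.5·0.0668) − 0.28 = 0.0782.
Option 2: r to a first cousin = 0.125.
Option 2: Σ r·B − C = (3·0.125·0.533) − 0.53 = -0.330125.
Option 1 has the higher net inclusive-fitness payoff.

Option 1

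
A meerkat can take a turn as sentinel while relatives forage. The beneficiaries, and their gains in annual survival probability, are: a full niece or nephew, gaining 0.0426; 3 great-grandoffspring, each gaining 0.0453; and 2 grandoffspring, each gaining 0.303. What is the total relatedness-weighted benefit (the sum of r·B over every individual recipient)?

0.1791375

r to a full niece or nephew = 1/4 (full aunt/uncle↔niece/nephew: two paths of length 3 through the shared grandparent pair: r = 2·(1/2)^3 = 1/4).
r to a great-grandoffspring = 1/8 (three parent–offspring links: r = (1/2)^3 = 1/8).
r to a grandoffspring = 1/4 (two parent–offspring links: r = (1/2)^2 = 1/4).
Summing one r·B term per recipient: 1·0.25·0.0426 + 3·0.125·0.0453 + 2·0.25·0.303 = 0.1791375.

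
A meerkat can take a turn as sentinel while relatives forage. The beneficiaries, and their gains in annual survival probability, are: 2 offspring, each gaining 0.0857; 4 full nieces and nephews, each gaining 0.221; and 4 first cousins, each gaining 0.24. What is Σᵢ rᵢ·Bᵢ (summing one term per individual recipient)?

0.4267

r to an offspring = 0.5 (one parent–offspring link: r = (1/2)^1 = 1/2).
r to a full niece or nephew = 1/4 (full aunt/uncle↔niece/nephew: two paths of length 3 through the shared grandparent pair: r = 2·(1/2)^3 = 1/4).
r to a first cousin = 1/8 (first cousins share one grandparent pair — two paths of length 4: r = 2·(1/2)^4 = 1/8).
Summing one r·B term per recipient: 2·0.5·0.0857 + 4·0.25·0.221 + 4·0.125·0.24 = 0.4267.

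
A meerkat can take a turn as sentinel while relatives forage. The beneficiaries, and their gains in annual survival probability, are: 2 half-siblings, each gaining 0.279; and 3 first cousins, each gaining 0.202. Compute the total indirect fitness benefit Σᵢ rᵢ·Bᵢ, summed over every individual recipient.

r to a half-sibling = 1/4 (half-sibs share one parent — one path of length 2: r = (1/2)^2 = 1/4).
r to a first cousin = 0.125 (first cousins share one grandparent pair — two paths of length 4: r = 2·(1/2)^4 = 1/8).
Summing one r·B term per recipient: 2·0.25·0.279 + 3·0.125·0.202 = 0.21525.

0.21525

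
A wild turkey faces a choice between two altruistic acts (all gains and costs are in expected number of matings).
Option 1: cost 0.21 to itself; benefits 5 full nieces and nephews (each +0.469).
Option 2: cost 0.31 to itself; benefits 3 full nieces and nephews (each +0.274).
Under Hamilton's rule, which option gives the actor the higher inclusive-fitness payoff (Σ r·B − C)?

Option 1

Option 1: r to a full niece or nephew = 0.25.
Option 1: Σ r·B − C = (5·0.25·0.469) − 0.21 = 0.37625.
Option 2: r to a full niece or nephew = 0.25.
Option 2: Σ r·B − C = (3·0.25·0.274) − 0.31 = -0.1045.
Option 1 has the higher net inclusive-fitness payoff.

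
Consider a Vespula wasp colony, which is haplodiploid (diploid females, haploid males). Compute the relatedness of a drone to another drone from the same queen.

Haploid brothers each carry a random half of the queen's diploid genome, so on average they share half: r = 1/2.

0.5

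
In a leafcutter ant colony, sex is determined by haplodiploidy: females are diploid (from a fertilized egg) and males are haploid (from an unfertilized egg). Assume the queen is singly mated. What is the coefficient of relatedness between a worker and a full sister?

Haplodiploid full sisters inherit their father's entire haploid genome identically (contributing 1/2) and on average half of their mother's contribution (1/2 · 1/2 = 1/4); r = 1/2 + 1/4 = 3/4.

0.75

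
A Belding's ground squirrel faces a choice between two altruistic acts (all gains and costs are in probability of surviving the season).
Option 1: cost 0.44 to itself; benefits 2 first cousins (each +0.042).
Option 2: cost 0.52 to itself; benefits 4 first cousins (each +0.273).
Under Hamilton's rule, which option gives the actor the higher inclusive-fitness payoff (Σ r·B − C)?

Option 1: r to a first cousin = 0.125.
Option 1: Σ r·B − C = (2·0.125·0.042) − 0.44 = -0.4295.
Option 2: r to a first cousin = 0.125.
Option 2: Σ r·B − C = (4·0.125·0.273) − 0.52 = -0.3835.
Option 2 has the higher net inclusive-fitness payoff.

Option 2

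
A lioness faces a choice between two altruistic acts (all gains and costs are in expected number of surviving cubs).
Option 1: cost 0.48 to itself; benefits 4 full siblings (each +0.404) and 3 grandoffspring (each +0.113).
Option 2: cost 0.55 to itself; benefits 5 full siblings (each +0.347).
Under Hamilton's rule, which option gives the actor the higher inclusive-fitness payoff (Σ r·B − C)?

Option 1: r to a full sibling = 0.5.
Option 1: r to a grandoffspring = 0.25.
Option 1: Σ r·B − C = (4·0.5·0.404 + 3·0.25·0.113) − 0.48 = 0.41275.
Option 2: r to a full sibling = 0.5.
Option 2: Σ r·B − C = (5·0.5·0.347) − 0.55 = 0.3175.
Option 1 has the higher net inclusive-fitness payoff.

Option 1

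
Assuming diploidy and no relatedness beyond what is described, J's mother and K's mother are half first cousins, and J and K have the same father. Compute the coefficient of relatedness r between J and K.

0.265625

With two independent routes of shared ancestry, r is the sum of the two contributions.
J and K are related in two ways: half second cousins through their mothers (r = 1/64) and half-sibs through their shared father (r = 1/4).
r = 1/64 + 1/4 = 0.265625.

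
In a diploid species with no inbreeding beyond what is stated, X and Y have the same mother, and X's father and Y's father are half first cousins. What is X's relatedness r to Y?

Wright's path rule: contributions from independent ancestry routes add.
X and Y are related in two ways: half-sibs through their shared mother (r = 1/4) and half second cousins through their fathers (r = 1/64).
r = 1/4 + 1/64 = 0.265625.

0.265625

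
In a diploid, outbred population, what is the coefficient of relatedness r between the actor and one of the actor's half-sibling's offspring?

0.125

Each parent–offspring link contributes a factor of 1/2, and independent paths through distinct common ancestors add.
Half-aunt/uncle↔niece/nephew: one path of length 3: r = (1/2)^3 = 1/8.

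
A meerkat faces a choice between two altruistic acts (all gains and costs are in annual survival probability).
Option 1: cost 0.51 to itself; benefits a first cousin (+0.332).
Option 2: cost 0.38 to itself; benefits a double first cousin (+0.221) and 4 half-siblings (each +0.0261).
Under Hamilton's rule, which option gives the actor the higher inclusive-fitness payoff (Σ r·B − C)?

Option 2

Option 1: r to a first cousin = 0.125.
Option 1: Σ r·B − C = (1·0.125·0.332) − 0.51 = -0.4685.
Option 2: r to a double first cousin = 0.25.
Option 2: r to a half-sibling = 0.25.
Option 2: Σ r·B − C = (1·0.25·0.221 + 4·0.25·0.0261) − 0.38 = -0.29865.
Option 2 has the higher net inclusive-fitness payoff.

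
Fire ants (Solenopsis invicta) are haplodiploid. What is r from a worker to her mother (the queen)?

One meiotic link between diploid queen and diploid daughter: r = 1/2.

0.5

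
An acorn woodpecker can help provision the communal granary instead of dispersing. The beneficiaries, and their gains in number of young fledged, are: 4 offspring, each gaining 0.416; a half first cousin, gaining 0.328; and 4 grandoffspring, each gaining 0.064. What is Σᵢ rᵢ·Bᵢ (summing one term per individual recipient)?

r to an offspring = 1/2 (one parent–offspring link: r = (1/2)^1 = 1/2).
r to a half first cousin = 1/16 (half first cousins share one grandparent — one path of length 4: r = (1/2)^4 = 1/16).
r to a grandoffspring = 0.25 (two parent–offspring links: r = (1/2)^2 = 1/4).
Summing one r·B term per recipient: 4·0.5·0.416 + 1·0.0625·0.328 + 4·0.25·0.064 = 0.9165.

0.9165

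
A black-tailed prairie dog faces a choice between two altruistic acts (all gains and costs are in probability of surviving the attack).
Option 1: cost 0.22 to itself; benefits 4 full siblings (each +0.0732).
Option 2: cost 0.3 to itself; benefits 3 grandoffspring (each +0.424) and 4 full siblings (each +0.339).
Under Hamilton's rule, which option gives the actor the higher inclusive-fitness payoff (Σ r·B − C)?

Option 1: r to a full sibling = 0.5.
Option 1: Σ r·B − C = (4·0.5·0.0732) − 0.22 = -0.0736.
Option 2: r to a grandoffspring = 0.25.
Option 2: r to a full sibling = 0.5.
Option 2: Σ r·B − C = (3·0.25·0.424 + 4·0.5·0.339) − 0.3 = 0.696.
Option 2 has the higher net inclusive-fitness payoff.

Option 2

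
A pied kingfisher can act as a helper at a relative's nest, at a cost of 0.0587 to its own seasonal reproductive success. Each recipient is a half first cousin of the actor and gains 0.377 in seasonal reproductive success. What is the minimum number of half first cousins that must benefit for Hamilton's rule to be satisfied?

r to a half first cousin = 0.0625 (half first cousins share one grandparent — one path of length 4: r = (1/2)^4 = 1/16).
Hamilton's rule: n·r·B > C  ⇒  n > C/(r·B) = 0.0587/(0.0625·0.377) = 2.491.
The smallest integer exceeding 2.491 is 3.

3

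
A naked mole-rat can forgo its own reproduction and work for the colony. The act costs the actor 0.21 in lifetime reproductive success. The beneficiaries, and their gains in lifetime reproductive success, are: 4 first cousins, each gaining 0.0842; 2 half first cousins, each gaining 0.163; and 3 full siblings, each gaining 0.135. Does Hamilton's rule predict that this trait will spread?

Hamilton's rule: the trait is favored when the sum of r·B over every recipient exceeds the actor's cost C.
r to a first cousin = 0.125 (first cousins share one grandparent pair — two paths of length 4: r = 2·(1/2)^4 = 1/8).
r to a half first cousin = 0.0625 (half first cousins share one grandparent — one path of length 4: r = (1/2)^4 = 1/16).
r to a full sibling = 0.5 (full sibs share both parents — two paths of length 2: r = 2·(1/2)^2 = 1/2).
Summing one r·B term per recipient: 4·0.125·0.0842 + 2·0.0625·0.163 + 3·0.5·0.135 = 0.264975.
0.264975 > 0.21: the indirect benefit exceeds the cost.

Yes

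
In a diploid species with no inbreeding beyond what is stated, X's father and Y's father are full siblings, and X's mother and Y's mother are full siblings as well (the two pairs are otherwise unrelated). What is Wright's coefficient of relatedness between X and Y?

0.25

Relatedness sums over independent paths through distinct common ancestors.
X and Y are related in two ways: first cousins through their fathers (r = 1/8) and first cousins through their mothers (r = 1/8) — i.e. double first cousins.
r = 1/8 + 1/8 = 0.25.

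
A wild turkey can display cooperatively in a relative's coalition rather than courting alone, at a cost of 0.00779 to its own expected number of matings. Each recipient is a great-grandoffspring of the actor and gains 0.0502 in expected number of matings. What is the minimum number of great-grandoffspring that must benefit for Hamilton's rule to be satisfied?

2

r to a great-grandoffspring = 0.125 (three parent–offspring links: r = (1/2)^3 = 1/8).
Hamilton's rule: n·r·B > C  ⇒  n > C/(r·B) = 0.00779/(0.125·0.0502) = 1.241.
The smallest integer exceeding 1.241 is 2.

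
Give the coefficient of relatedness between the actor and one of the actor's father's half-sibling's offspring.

Each parent–offspring link contributes a factor of 1/2, and independent paths through distinct common ancestors add.
Half first cousins share one grandparent — one path of length 4: r = (1/2)^4 = 1/16.

0.0625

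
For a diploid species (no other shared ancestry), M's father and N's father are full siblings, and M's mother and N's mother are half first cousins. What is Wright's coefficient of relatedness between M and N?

0.140625

Independent pedigree routes through distinct common ancestors add.
M and N are related in two ways: first cousins through their fathers (r = 1/8) and half second cousins through their mothers (r = 1/64).
r = 1/8 + 1/64 = 9/64 = 0.140625.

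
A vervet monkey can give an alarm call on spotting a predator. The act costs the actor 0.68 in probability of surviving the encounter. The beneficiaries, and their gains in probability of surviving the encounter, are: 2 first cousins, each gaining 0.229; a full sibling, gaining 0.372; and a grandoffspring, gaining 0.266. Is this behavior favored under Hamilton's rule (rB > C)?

No

Hamilton's rule: the trait is favored when the sum of r·B over every recipient exceeds the actor's cost C.
r to a first cousin = 1/8 (first cousins share one grandparent pair — two paths of length 4: r = 2·(1/2)^4 = 1/8).
r to a full sibling = 1/2 (full sibs share both parents — two paths of length 2: r = 2·(1/2)^2 = 1/2).
r to a grandoffspring = 0.25 (two parent–offspring links: r = (1/2)^2 = 1/4).
Summing one r·B term per recipient: 2·0.125·0.229 + 1·0.5·0.372 + 1·0.25·0.266 = 0.30975.
0.30975 < 0.68: the indirect benefit is less than the cost.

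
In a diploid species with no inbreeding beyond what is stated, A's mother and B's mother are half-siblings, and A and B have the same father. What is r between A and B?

0.3125

With two independent routes of shared ancestry, r is the sum of the two contributions.
A and B are related in two ways: half first cousins through their mothers (r = 1/16) and half-sibs through their shared father (r = 1/4).
r = 1/16 + 1/4 = 5/16 = 0.3125.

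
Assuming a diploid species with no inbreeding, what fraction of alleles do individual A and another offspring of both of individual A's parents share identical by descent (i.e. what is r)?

Each parent–offspring link contributes a factor of 1/2, and independent paths through distinct common ancestors add.
Full sibs share both parents — two paths of length 2: r = 2·(1/2)^2 = 1/2.

0.5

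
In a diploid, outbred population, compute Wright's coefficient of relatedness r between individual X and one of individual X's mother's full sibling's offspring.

Each parent–offspring link contributes a factor of 1/2, and independent paths through distinct common ancestors add.
First cousins share one grandparent pair — two paths of length 4: r = 2·(1/2)^4 = 1/8.

0.125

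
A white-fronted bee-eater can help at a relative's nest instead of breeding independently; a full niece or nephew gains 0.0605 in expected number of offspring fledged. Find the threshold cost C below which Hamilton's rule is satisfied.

r to a full niece or nephew = 1/4 (full aunt/uncle↔niece/nephew: two paths of length 3 through the shared grandparent pair: r = 2·(1/2)^3 = 1/4).
Hamilton's rule: n·r·B > C, so the trait is favored while C < n·r·B = 1·0.25·0.0605 = 0.015125.

0.015125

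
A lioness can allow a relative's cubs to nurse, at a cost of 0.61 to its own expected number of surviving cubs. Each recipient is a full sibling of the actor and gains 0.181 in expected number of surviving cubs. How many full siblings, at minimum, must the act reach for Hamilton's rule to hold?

7

r to a full sibling = 1/2 (full sibs share both parents — two paths of length 2: r = 2·(1/2)^2 = 1/2).
Hamilton's rule: n·r·B > C  ⇒  n > C/(r·B) = 0.61/(0.5·0.181) = 6.74.
The smallest integer exceeding 6.74 is 7.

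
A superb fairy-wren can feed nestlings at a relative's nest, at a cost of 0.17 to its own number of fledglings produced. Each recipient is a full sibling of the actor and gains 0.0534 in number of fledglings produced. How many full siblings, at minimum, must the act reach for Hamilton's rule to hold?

7

r to a full sibling = 0.5 (full sibs share both parents — two paths of length 2: r = 2·(1/2)^2 = 1/2).
Hamilton's rule: n·r·B > C  ⇒  n > C/(r·B) = 0.17/(0.5·0.0534) = 6.367.
The smallest integer exceeding 6.367 is 7.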